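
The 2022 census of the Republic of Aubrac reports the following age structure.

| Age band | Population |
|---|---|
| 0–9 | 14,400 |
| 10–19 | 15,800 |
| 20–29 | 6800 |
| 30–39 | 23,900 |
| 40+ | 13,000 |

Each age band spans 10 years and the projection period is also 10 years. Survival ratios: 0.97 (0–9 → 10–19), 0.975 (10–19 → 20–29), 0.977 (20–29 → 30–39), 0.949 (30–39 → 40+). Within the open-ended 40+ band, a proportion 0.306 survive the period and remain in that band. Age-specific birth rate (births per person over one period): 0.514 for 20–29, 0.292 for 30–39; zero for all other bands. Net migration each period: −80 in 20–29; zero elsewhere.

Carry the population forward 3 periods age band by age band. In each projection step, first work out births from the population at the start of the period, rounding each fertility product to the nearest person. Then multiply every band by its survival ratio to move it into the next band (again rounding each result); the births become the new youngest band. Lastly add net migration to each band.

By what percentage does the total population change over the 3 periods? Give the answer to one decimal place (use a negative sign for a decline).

Period 1:
Births: 6800 × 0.514 = 3495  |  23900 × 0.292 = 6979 → total 10474
10–19: 14400 × 0.97 = 13968
20–29: 15800 × 0.975 = 15405
30–39: 6800 × 0.977 = 6644
40+: 23900 × 0.949 + 13000 × 0.306 = 22681 + 3978 = 26659
Net migration: 20–29 − 80 → 15325
Population now: 0–9=10474, 10–19=13968, 20–29=15325, 30–39=6644, 40+=26659
Period 2:
Births: 15325 × 0.514 = 7877  |  6644 × 0.292 = 1940 → total 9817
10–19: 10474 × 0.97 = 10160
20–29: 13968 × 0.975 = 13619
30–39: 15325 × 0.977 = 14973
40+: 6644 × 0.949 + 26659 × 0.306 = 6305 + 8158 = 14463
Net migration: 20–29 − 80 → 13539
Population now: 0–9=9817, 10–19=10160, 20–29=13539, 30–39=14973, 40+=14463
Period 3:
Births: 13539 × 0.514 = 6959  |  14973 × 0.292 = 4372 → total 11331
10–19: 9817 × 0.97 = 9522
20–29: 10160 × 0.975 = 9906
30–39: 13539 × 0.977 = 13228
40+: 14973 × 0.949 + 14463 × 0.306 = 14209 + 4426 = 18635
Net migration: 20–29 − 80 → 9826
Population now: 0–9=11331, 10–19=9522, 20–29=9826, 30–39=13228, 40+=18635
Total: 73900 → 62542; change = -11358; percentage change = -15.4%

-15.4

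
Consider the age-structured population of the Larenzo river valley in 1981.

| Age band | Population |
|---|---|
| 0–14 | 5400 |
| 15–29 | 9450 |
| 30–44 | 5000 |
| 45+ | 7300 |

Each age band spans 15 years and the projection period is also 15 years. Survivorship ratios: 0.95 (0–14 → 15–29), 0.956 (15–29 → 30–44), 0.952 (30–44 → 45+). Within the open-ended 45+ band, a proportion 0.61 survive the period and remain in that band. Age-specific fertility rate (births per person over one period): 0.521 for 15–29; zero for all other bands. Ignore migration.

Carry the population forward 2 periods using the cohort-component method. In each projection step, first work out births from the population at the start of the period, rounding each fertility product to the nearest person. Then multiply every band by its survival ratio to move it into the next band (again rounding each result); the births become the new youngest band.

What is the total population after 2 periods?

26474

Period 1:
Births: 9450 * 0.521 = 4923
15–29: 5400 * 0.95 = 5130
30–44: 9450 * 0.956 = 9034
45+: 5000 * 0.952 + 7300 * 0.61 = 4760 + 4453 = 9213
Population now: 0–14=4923, 15–29=5130, 30–44=9034, 45+=9213
Period 2:
Births: 5130 * 0.521 = 2673
15–29: 4923 * 0.95 = 4677
30–44: 5130 * 0.956 = 4904
45+: 9034 * 0.952 + 9213 * 0.61 = 8600 + 5620 = 14220
Population now: 0–14=2673, 15–29=4677, 30–44=4904, 45+=14220
Total after period 2: 2673 + 4677 + 4904 + 14220 = 26474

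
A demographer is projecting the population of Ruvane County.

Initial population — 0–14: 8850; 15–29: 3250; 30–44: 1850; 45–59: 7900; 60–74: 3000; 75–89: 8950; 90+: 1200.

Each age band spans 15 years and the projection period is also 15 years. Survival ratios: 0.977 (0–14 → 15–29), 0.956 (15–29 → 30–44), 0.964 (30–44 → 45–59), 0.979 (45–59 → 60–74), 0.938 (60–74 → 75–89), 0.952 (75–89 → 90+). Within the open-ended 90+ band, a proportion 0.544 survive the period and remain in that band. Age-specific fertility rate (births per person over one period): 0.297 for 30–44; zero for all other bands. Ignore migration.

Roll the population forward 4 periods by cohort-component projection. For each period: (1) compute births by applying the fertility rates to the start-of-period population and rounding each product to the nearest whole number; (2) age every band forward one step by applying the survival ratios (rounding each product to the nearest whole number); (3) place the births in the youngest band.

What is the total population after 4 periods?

22043

Let band 1 be 0–14 through band 7 = 90+.
— Period 1 —
Births: 1850 * 0.297 = 549
Band 2: 8850 * 0.977 = 8646
Band 3: 3250 * 0.956 = 3107
Band 4: 1850 * 0.964 = 1783
Band 5: 7900 * 0.979 = 7734
Band 6: 3000 * 0.938 = 2814
Band 7: 8950 * 0.952 + 1200 * 0.544 = 8520 + 653 = 9173
End of period: [549, 8646, 3107, 1783, 7734, 2814, 9173]
— Period 2 —
Births: 3107 * 0.297 = 923
Band 2: 549 * 0.977 = 536
Band 3: 8646 * 0.956 = 8266
Band 4: 3107 * 0.964 = 2995
Band 5: 1783 * 0.979 = 1746
Band 6: 7734 * 0.938 = 7254
Band 7: 2814 * 0.952 + 9173 * 0.544 = 2679 + 4990 = 7669
End of period: [923, 536, 8266, 2995, 1746, 7254, 7669]
— Period 3 —
Births: 8266 * 0.297 = 2455
Band 2: 923 * 0.977 = 902
Band 3: 536 * 0.956 = 512
Band 4: 8266 * 0.964 = 7968
Band 5: 2995 * 0.979 = 2932
Band 6: 1746 * 0.938 = 1638
Band 7: 7254 * 0.952 + 7669 * 0.544 = 6906 + 4172 = 11078
End of period: [2455, 902, 512, 7968, 2932, 1638, 11078]
— Period 4 —
Births: 512 * 0.297 = 152
Band 2: 2455 * 0.977 = 2399
Band 3: 902 * 0.956 = 862
Band 4: 512 * 0.964 = 494
Band 5: 7968 * 0.979 = 7801
Band 6: 2932 * 0.938 = 2750
Band 7: 1638 * 0.952 + 11078 * 0.544 = 1559 + 6026 = 7585
End of period: [152, 2399, 862, 494, 7801, 2750, 7585]
Total after period 4: 152 + 2399 + 862 + 494 + 7801 + 2750 + 7585 = 22043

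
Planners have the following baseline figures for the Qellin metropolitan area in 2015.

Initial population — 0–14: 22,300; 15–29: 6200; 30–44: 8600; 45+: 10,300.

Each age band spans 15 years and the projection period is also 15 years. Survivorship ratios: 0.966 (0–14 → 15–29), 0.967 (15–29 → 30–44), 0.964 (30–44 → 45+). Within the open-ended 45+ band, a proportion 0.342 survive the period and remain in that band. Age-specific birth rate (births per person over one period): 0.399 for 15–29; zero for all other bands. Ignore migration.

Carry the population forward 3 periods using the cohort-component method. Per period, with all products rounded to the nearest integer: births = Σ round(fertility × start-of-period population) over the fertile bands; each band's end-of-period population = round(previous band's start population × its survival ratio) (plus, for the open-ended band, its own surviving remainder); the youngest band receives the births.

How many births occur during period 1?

2474

(Groups numbered youngest = 1 to oldest = 4.)
Period 1.
Births: 6200 × 0.399 = 2474
Group 2: 22300 × 0.966 = 21542
Group 3: 6200 × 0.967 = 5995
Group 4: 8600 × 0.964 + 10300 × 0.342 = 8290 + 3523 = 11813
Population now: 0–14=2474, 15–29=21542, 30–44=5995, 45+=11813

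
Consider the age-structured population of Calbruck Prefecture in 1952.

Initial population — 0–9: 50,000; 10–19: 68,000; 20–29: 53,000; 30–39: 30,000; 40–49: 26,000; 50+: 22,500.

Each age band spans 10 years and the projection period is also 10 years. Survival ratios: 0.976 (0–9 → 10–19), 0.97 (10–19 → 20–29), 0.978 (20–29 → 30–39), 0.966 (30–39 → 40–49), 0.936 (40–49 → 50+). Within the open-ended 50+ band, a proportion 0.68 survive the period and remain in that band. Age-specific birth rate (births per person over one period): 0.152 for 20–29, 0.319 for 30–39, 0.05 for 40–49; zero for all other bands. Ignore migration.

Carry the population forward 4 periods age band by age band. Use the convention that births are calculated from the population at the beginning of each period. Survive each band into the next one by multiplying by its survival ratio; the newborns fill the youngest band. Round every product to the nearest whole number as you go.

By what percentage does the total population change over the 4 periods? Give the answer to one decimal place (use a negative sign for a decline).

Let group 1 be 0–9 through group 6 = 50+.
— Period 1 —
Births: 53000 * 0.152 = 8056 ; 30000 * 0.319 = 9570 ; 26000 * 0.05 = 1300 → 18926
Group 2: 50000 * 0.976 = 48800
Group 3: 68000 * 0.97 = 65960
Group 4: 53000 * 0.978 = 51834
Group 5: 30000 * 0.966 = 28980
Group 6: 26000 * 0.936 + 22500 * 0.68 = 24336 + 15300 = 39636
Population now: 0–9=18926, 10–19=48800, 20–29=65960, 30–39=51834, 40–49=28980, 50+=39636
— Period 2 —
Births: 65960 * 0.152 = 10026 ; 51834 * 0.319 = 16535 ; 28980 * 0.05 = 1449 → 28010
Group 2: 18926 * 0.976 = 18472
Group 3: 48800 * 0.97 = 47336
Group 4: 65960 * 0.978 = 64509
Group 5: 51834 * 0.966 = 50072
Group 6: 28980 * 0.936 + 39636 * 0.68 = 27125 + 26952 = 54077
Population now: 0–9=28010, 10–19=18472, 20–29=47336, 30–39=64509, 40–49=50072, 50+=54077
— Period 3 —
Births: 47336 * 0.152 = 7195 ; 64509 * 0.319 = 20578 ; 50072 * 0.05 = 2504 → 30277
Group 2: 28010 * 0.976 = 27338
Group 3: 18472 * 0.97 = 17918
Group 4: 47336 * 0.978 = 46295
Group 5: 64509 * 0.966 = 62316
Group 6: 50072 * 0.936 + 54077 * 0.68 = 46867 + 36772 = 83639
Population now: 0–9=30277, 10–19=27338, 20–29=17918, 30–39=46295, 40–49=62316, 50+=83639
— Period 4 —
Births: 17918 * 0.152 = 2724 ; 46295 * 0.319 = 14768 ; 62316 * 0.05 = 3116 → 20608
Group 2: 30277 * 0.976 = 29550
Group 3: 27338 * 0.97 = 26518
Group 4: 17918 * 0.978 = 17524
Group 5: 46295 * 0.966 = 44721
Group 6: 62316 * 0.936 + 83639 * 0.68 = 58328 + 56875 = 115203
Population now: 0–9=20608, 10–19=29550, 20–29=26518, 30–39=17524, 40–49=44721, 50+=115203
Total: 249500 → 254124; change = 4624; percentage change = 1.9%

1.9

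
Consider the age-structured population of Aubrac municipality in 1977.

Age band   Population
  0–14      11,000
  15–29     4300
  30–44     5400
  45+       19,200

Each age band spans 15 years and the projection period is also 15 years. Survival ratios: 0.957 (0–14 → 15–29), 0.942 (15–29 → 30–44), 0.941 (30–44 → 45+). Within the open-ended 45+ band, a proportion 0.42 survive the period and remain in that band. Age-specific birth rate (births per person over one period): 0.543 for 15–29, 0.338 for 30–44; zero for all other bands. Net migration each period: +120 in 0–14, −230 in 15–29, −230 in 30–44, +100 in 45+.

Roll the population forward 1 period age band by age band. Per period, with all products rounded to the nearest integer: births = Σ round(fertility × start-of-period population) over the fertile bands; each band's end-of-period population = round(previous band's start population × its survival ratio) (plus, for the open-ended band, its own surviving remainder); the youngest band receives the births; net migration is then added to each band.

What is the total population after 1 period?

Period 1:
Births: 4300 × 0.543 = 2335 ; 5400 × 0.338 = 1825 — total 4160
15–29: 11000 × 0.957 = 10527
30–44: 4300 × 0.942 = 4051
45+: 5400 × 0.941 + 19200 × 0.42 = 5081 + 8064 = 13145
Net migration: 0–14 + 120 → 4280; 15–29 − 230 → 10297; 30–44 − 230 → 3821; 45+ + 100 → 13245
Giving 4280 / 10297 / 3821 / 13245.
Total after period 1: 4280 + 10297 + 3821 + 13245 = 31643

31643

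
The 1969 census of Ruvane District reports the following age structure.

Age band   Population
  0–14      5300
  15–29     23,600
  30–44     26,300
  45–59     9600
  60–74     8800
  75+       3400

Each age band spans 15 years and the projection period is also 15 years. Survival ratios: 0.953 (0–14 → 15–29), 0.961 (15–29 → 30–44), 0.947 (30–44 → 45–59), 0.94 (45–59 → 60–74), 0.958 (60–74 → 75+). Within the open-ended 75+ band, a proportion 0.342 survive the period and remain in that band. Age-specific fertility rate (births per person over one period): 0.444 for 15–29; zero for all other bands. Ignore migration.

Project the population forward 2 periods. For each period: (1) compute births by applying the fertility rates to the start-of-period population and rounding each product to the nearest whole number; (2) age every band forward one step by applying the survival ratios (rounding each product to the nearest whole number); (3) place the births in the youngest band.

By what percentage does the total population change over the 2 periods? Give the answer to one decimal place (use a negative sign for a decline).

— Period 1 —
Births: 23600 × 0.444 = 10478
15–29: 5300 × 0.953 = 5051
30–44: 23600 × 0.961 = 22680
45–59: 26300 × 0.947 = 24906
60–74: 9600 × 0.94 = 9024
75+: 8800 × 0.958 + 3400 × 0.342 = 8430 + 1163 = 9593
Population now: 0–14=10478, 15–29=5051, 30–44=22680, 45–59=24906, 60–74=9024, 75+=9593
— Period 2 —
Births: 5051 × 0.444 = 2243
15–29: 10478 × 0.953 = 9986
30–44: 5051 × 0.961 = 4854
45–59: 22680 × 0.947 = 21478
60–74: 24906 × 0.94 = 23412
75+: 9024 × 0.958 + 9593 × 0.342 = 8645 + 3281 = 11926
Population now: 0–14=2243, 15–29=9986, 30–44=4854, 45–59=21478, 60–74=23412, 75+=11926
Total: 77000 → 73899; change = -3101; percentage change = -4.0%

-4.0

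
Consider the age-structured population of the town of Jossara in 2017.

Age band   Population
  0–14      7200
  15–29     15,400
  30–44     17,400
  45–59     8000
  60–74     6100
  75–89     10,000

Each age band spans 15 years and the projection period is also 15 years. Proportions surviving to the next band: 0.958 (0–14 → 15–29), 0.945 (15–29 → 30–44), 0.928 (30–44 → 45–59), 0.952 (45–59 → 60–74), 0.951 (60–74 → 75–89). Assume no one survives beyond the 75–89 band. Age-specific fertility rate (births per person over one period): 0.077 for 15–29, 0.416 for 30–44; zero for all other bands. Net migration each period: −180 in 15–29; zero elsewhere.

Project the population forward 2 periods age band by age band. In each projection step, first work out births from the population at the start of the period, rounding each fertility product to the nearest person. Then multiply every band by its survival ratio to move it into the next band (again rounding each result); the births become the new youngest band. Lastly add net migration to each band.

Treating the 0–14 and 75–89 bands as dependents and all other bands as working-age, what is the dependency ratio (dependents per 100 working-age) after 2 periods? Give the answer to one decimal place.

Numbering the bands 1..6 from youngest to oldest:
Period 1.
Births: 15400 * 0.077 = 1186  |  17400 * 0.416 = 7238 — total 8424
Band 2: 7200 * 0.958 = 6898
Band 3: 15400 * 0.945 = 14553
Band 4: 17400 * 0.928 = 16147
Band 5: 8000 * 0.952 = 7616
Band 6: 6100 * 0.951 = 5801
Net migration: Band 2 − 180 → 6718
→ [8424, 6718, 14553, 16147, 7616, 5801]
Period 2.
Births: 6718 * 0.077 = 517  |  14553 * 0.416 = 6054 — total 6571
Band 2: 8424 * 0.958 = 8070
Band 3: 6718 * 0.945 = 6349
Band 4: 14553 * 0.928 = 13505
Band 5: 16147 * 0.952 = 15372
Band 6: 7616 * 0.951 = 7243
Net migration: Band 2 − 180 → 7890
→ [6571, 7890, 6349, 13505, 15372, 7243]
Dependents (band 0–14 + band 75–89) = 6571 + 7243 = 13814; working-age = 43116; ratio = 13814/43116 × 100 = 32.0

32.0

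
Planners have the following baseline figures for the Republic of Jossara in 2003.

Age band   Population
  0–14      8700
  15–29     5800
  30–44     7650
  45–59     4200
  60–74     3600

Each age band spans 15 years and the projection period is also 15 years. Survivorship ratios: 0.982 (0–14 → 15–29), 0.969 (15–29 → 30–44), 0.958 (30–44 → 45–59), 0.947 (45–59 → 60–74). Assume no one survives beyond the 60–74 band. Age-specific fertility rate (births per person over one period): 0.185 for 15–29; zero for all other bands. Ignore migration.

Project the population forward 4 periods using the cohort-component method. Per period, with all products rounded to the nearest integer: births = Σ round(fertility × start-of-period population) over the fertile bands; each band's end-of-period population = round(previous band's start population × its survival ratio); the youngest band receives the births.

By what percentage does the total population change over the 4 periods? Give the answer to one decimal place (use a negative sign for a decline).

— Period 1 —
Births: 5800 × 0.185 = 1073
15–29: 8700 × 0.982 = 8543
30–44: 5800 × 0.969 = 5620
45–59: 7650 × 0.958 = 7329
60–74: 4200 × 0.947 = 3977
Population now: 0–14=1073, 15–29=8543, 30–44=5620, 45–59=7329, 60–74=3977
— Period 2 —
Births: 8543 × 0.185 = 1580
15–29: 1073 × 0.982 = 1054
30–44: 8543 × 0.969 = 8278
45–59: 5620 × 0.958 = 5384
60–74: 7329 × 0.947 = 6941
Population now: 0–14=1580, 15–29=1054, 30–44=8278, 45–59=5384, 60–74=6941
— Period 3 —
Births: 1054 × 0.185 = 195
15–29: 1580 × 0.982 = 1552
30–44: 1054 × 0.969 = 1021
45–59: 8278 × 0.958 = 7930
60–74: 5384 × 0.947 = 5099
Population now: 0–14=195, 15–29=1552, 30–44=1021, 45–59=7930, 60–74=5099
— Period 4 —
Births: 1552 × 0.185 = 287
15–29: 195 × 0.982 = 191
30–44: 1552 × 0.969 = 1504
45–59: 1021 × 0.958 = 978
60–74: 7930 × 0.947 = 7510
Population now: 0–14=287, 15–29=191, 30–44=1504, 45–59=978, 60–74=7510
Total: 29950 → 10470; change = -19480; percentage change = -65.0%

-65.0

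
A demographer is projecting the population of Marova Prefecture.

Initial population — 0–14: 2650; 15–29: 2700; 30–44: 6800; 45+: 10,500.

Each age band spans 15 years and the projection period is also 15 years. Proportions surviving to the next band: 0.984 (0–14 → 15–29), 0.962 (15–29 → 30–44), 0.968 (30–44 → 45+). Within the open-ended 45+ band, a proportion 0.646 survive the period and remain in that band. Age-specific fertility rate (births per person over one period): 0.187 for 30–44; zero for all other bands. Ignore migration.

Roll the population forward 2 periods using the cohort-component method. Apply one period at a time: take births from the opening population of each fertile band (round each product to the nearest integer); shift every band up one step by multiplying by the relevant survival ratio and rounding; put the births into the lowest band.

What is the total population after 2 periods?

Let group 1 be 0–14 through group 4 = 45+.
[period 1]
Births: 6800 × 0.187 = 1272
Group 2: 2650 × 0.984 = 2608
Group 3: 2700 × 0.962 = 2597
Group 4: 6800 × 0.968 + 10500 × 0.646 = 6582 + 6783 = 13365
→ [1272, 2608, 2597, 13365]
[period 2]
Births: 2597 × 0.187 = 486
Group 2: 1272 × 0.984 = 1252
Group 3: 2608 × 0.962 = 2509
Group 4: 2597 × 0.968 + 13365 × 0.646 = 2514 + 8634 = 11148
→ [486, 1252, 2509, 11148]
Total after period 2: 486 + 1252 + 2509 + 11148 = 15395

15395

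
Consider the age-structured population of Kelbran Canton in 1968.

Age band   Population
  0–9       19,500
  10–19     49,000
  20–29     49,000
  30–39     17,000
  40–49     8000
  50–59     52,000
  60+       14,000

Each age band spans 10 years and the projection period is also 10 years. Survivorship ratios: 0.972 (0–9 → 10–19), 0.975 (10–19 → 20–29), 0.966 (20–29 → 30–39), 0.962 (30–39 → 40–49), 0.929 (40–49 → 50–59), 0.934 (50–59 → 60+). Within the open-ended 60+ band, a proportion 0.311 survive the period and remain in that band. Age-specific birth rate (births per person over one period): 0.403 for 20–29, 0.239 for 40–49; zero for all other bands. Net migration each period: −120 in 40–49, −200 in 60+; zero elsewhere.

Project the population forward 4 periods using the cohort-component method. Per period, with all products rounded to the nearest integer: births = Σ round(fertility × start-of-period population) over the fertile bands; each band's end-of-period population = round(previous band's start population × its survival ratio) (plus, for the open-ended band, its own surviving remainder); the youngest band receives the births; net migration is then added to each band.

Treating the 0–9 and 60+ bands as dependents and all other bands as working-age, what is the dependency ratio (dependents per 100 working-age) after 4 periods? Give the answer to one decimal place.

Let band 1 be 0–9 through band 7 = 60+.
— Period 1 —
Births: 49000 × 0.403 = 19747, 8000 × 0.239 = 1912 — total 21659
Band 2: 19500 × 0.972 = 18954
Band 3: 49000 × 0.975 = 47775
Band 4: 49000 × 0.966 = 47334
Band 5: 17000 × 0.962 = 16354
Band 6: 8000 × 0.929 = 7432
Band 7: 52000 × 0.934 + 14000 × 0.311 = 48568 + 4354 = 52922
Net migration: Band 5 − 120 → 16234; Band 7 − 200 → 52722
Giving 21659 / 18954 / 47775 / 47334 / 16234 / 7432 / 52722.
— Period 2 —
Births: 47775 × 0.403 = 19253, 16234 × 0.239 = 3880 — total 23133
Band 2: 21659 × 0.972 = 21053
Band 3: 18954 × 0.975 = 18480
Band 4: 47775 × 0.966 = 46151
Band 5: 47334 × 0.962 = 45535
Band 6: 16234 × 0.929 = 15081
Band 7: 7432 × 0.934 + 52722 × 0.311 = 6941 + 16397 = 23338
Net migration: Band 5 − 120 → 45415; Band 7 − 200 → 23138
Giving 23133 / 21053 / 18480 / 46151 / 45415 / 15081 / 23138.
— Period 3 —
Births: 18480 × 0.403 = 7447, 45415 × 0.239 = 10854 — total 18301
Band 2: 23133 × 0.972 = 22485
Band 3: 21053 × 0.975 = 20527
Band 4: 18480 × 0.966 = 17852
Band 5: 46151 × 0.962 = 44397
Band 6: 45415 × 0.929 = 42191
Band 7: 15081 × 0.934 + 23138 × 0.311 = 14086 + 7196 = 21282
Net migration: Band 5 − 120 → 44277; Band 7 − 200 → 21082
Giving 18301 / 22485 / 20527 / 17852 / 44277 / 42191 / 21082.
— Period 4 —
Births: 20527 × 0.403 = 8272, 44277 × 0.239 = 10582 — total 18854
Band 2: 18301 × 0.972 = 17789
Band 3: 22485 × 0.975 = 21923
Band 4: 20527 × 0.966 = 19829
Band 5: 17852 × 0.962 = 17174
Band 6: 44277 × 0.929 = 41133
Band 7: 42191 × 0.934 + 21082 × 0.311 = 39406 + 6557 = 45963
Net migration: Band 5 − 120 → 17054; Band 7 − 200 → 45763
Giving 18854 / 17789 / 21923 / 19829 / 17054 / 41133 / 45763.
Dependents (band 0–9 + band 60+) = 18854 + 45763 = 64617; working-age = 117728; ratio = 64617/117728 × 100 = 54.9

54.9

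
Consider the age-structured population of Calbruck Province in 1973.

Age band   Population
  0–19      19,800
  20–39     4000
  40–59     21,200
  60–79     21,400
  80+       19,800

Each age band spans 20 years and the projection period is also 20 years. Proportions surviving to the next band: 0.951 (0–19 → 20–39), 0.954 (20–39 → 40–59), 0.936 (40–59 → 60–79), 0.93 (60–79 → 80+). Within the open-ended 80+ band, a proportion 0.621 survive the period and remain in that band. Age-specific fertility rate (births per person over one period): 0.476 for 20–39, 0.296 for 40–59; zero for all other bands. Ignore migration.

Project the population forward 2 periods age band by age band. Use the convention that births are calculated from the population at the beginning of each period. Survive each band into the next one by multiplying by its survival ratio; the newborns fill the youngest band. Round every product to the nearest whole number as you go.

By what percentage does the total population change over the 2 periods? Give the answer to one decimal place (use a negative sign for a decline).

Let band 1 be 0–19 through band 5 = 80+.
— Period 1 —
Births: 4000 * 0.476 = 1904 ; 21200 * 0.296 = 6275 → 8179
Band 2: 19800 * 0.951 = 18830
Band 3: 4000 * 0.954 = 3816
Band 4: 21200 * 0.936 = 19843
Band 5: 21400 * 0.93 + 19800 * 0.621 = 19902 + 12296 = 32198
End of period: [8179, 18830, 3816, 19843, 32198]
— Period 2 —
Births: 18830 * 0.476 = 8963 ; 3816 * 0.296 = 1130 → 10093
Band 2: 8179 * 0.951 = 7778
Band 3: 18830 * 0.954 = 17964
Band 4: 3816 * 0.936 = 3572
Band 5: 19843 * 0.93 + 32198 * 0.621 = 18454 + 19995 = 38449
End of period: [10093, 7778, 17964, 3572, 38449]
Total: 86200 → 77856; change = -8344; percentage change = -9.7%

-9.7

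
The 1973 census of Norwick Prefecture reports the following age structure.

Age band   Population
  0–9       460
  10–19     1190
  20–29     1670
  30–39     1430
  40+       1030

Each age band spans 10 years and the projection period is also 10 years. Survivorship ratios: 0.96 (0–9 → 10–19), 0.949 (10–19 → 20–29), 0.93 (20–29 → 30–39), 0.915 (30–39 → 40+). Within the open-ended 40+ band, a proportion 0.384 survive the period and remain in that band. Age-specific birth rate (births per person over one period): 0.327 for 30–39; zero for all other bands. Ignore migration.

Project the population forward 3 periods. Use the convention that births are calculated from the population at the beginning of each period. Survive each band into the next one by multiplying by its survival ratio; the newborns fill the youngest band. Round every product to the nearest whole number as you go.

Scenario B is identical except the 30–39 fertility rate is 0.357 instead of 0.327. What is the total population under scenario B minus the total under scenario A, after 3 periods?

After projecting period 1:
Births: 1430 × 0.327 = 468
10–19: 460 × 0.96 = 442
20–29: 1190 × 0.949 = 1129
30–39: 1670 × 0.93 = 1553
40+: 1430 × 0.915 + 1030 × 0.384 = 1308 + 396 = 1704
Giving 468 / 442 / 1129 / 1553 / 1704.
After projecting period 2:
Births: 1553 × 0.327 = 508
10–19: 468 × 0.96 = 449
20–29: 442 × 0.949 = 419
30–39: 1129 × 0.93 = 1050
40+: 1553 × 0.915 + 1704 × 0.384 = 1421 + 654 = 2075
Giving 508 / 449 / 419 / 1050 / 2075.
After projecting period 3:
Births: 1050 × 0.327 = 343
10–19: 508 × 0.96 = 488
20–29: 449 × 0.949 = 426
30–39: 419 × 0.93 = 390
40+: 1050 × 0.915 + 2075 × 0.384 = 961 + 797 = 1758
Giving 343 / 488 / 426 / 390 / 1758.
Scenario A total after 3 periods: 3405
Scenario B projection —
After projecting period 1:
Births: 1430 × 0.357 = 511
10–19: 460 × 0.96 = 442
20–29: 1190 × 0.949 = 1129
30–39: 1670 × 0.93 = 1553
40+: 1430 × 0.915 + 1030 × 0.384 = 1308 + 396 = 1704
Giving 511 / 442 / 1129 / 1553 / 1704.
After projecting period 2:
Births: 1553 × 0.357 = 554
10–19: 511 × 0.96 = 491
20–29: 442 × 0.949 = 419
30–39: 1129 × 0.93 = 1050
40+: 1553 × 0.915 + 1704 × 0.384 = 1421 + 654 = 2075
Giving 554 / 491 / 419 / 1050 / 2075.
After projecting period 3:
Births: 1050 × 0.357 = 375
10–19: 554 × 0.96 = 532
20–29: 491 × 0.949 = 466
30–39: 419 × 0.93 = 390
40+: 1050 × 0.915 + 2075 × 0.384 = 961 + 797 = 1758
Giving 375 / 532 / 466 / 390 / 1758.
Scenario B total after 3 periods: 3521
Difference B − A = 3521 − 3405 = 116

116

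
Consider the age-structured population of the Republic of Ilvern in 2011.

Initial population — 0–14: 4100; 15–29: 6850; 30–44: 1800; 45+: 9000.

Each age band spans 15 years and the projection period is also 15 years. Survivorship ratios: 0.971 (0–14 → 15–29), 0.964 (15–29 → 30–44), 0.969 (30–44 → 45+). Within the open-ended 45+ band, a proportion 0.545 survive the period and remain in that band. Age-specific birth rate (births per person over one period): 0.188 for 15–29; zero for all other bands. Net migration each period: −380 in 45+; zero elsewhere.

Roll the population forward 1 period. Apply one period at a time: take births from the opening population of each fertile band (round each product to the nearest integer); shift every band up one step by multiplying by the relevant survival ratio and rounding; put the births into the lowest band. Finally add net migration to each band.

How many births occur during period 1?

1288

After projecting period 1:
Births: 6850 * 0.188 = 1288
15–29: 4100 * 0.971 = 3981
30–44: 6850 * 0.964 = 6603
45+: 1800 * 0.969 + 9000 * 0.545 = 1744 + 4905 = 6649
Net migration: 45+ − 380 → 6269
End of period: [1288, 3981, 6603, 6269]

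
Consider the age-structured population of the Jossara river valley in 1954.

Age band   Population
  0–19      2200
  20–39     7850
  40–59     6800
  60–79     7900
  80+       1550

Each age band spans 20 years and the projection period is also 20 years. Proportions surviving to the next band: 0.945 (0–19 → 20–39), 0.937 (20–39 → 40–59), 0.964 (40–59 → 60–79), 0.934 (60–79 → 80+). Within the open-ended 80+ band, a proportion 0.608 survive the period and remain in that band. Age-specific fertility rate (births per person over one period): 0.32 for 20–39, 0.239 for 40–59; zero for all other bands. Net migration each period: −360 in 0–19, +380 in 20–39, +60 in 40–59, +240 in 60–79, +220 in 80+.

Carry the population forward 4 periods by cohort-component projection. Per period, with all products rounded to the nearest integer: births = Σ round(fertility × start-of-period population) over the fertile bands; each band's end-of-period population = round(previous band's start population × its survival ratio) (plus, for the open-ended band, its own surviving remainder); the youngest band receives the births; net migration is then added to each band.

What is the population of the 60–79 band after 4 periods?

— Period 1 —
Births: 7850 * 0.32 = 2512  |  6800 * 0.239 = 1625 ⇒ total 4137
20–39: 2200 * 0.945 = 2079
40–59: 7850 * 0.937 = 7355
60–79: 6800 * 0.964 = 6555
80+: 7900 * 0.934 + 1550 * 0.608 = 7379 + 942 = 8321
Net migration: 0–19 − 360 → 3777; 20–39 + 380 → 2459; 40–59 + 60 → 7415; 60–79 + 240 → 6795; 80+ + 220 → 8541
Population now: 0–19=3777, 20–39=2459, 40–59=7415, 60–79=6795, 80+=8541
— Period 2 —
Births: 2459 * 0.32 = 787  |  7415 * 0.239 = 1772 ⇒ total 2559
20–39: 3777 * 0.945 = 3569
40–59: 2459 * 0.937 = 2304
60–79: 7415 * 0.964 = 7148
80+: 6795 * 0.934 + 8541 * 0.608 = 6347 + 5193 = 11540
Net migration: 0–19 − 360 → 2199; 20–39 + 380 → 3949; 40–59 + 60 → 2364; 60–79 + 240 → 7388; 80+ + 220 → 11760
Population now: 0–19=2199, 20–39=3949, 40–59=2364, 60–79=7388, 80+=11760
— Period 3 —
Births: 3949 * 0.32 = 1264  |  2364 * 0.239 = 565 ⇒ total 1829
20–39: 2199 * 0.945 = 2078
40–59: 3949 * 0.937 = 3700
60–79: 2364 * 0.964 = 2279
80+: 7388 * 0.934 + 11760 * 0.608 = 6900 + 7150 = 14050
Net migration: 0–19 − 360 → 1469; 20–39 + 380 → 2458; 40–59 + 60 → 3760; 60–79 + 240 → 2519; 80+ + 220 → 14270
Population now: 0–19=1469, 20–39=2458, 40–59=3760, 60–79=2519, 80+=14270
— Period 4 —
Births: 2458 * 0.32 = 787  |  3760 * 0.239 = 899 ⇒ total 1686
20–39: 1469 * 0.945 = 1388
40–59: 2458 * 0.937 = 2303
60–79: 3760 * 0.964 = 3625
80+: 2519 * 0.934 + 14270 * 0.608 = 2353 + 8676 = 11029
Net migration: 0–19 − 360 → 1326; 20–39 + 380 → 1768; 40–59 + 60 → 2363; 60–79 + 240 → 3865; 80+ + 220 → 11249
Population now: 0–19=1326, 20–39=1768, 40–59=2363, 60–79=3865, 80+=11249

3865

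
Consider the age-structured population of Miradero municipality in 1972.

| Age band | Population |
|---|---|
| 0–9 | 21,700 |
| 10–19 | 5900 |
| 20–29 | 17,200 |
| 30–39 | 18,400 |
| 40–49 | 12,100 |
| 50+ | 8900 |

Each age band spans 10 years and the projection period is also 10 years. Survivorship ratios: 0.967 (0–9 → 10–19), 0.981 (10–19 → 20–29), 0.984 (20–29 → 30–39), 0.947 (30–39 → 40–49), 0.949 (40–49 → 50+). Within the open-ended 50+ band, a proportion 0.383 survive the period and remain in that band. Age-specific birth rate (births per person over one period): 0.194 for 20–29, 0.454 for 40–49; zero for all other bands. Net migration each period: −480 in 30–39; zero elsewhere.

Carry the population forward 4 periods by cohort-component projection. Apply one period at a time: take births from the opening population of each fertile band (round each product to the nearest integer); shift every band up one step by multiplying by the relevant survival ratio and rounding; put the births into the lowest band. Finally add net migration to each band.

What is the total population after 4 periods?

Period 1.
Births: 17200 * 0.194 = 3337  |  12100 * 0.454 = 5493 ⇒ total 8830
10–19: 21700 * 0.967 = 20984
20–29: 5900 * 0.981 = 5788
30–39: 17200 * 0.984 = 16925
40–49: 18400 * 0.947 = 17425
50+: 12100 * 0.949 + 8900 * 0.383 = 11483 + 3409 = 14892
Net migration: 30–39 − 480 → 16445
End of period: [8830, 20984, 5788, 16445, 17425, 14892]
Period 2.
Births: 5788 * 0.194 = 1123  |  17425 * 0.454 = 7911 ⇒ total 9034
10–19: 8830 * 0.967 = 8539
20–29: 20984 * 0.981 = 20585
30–39: 5788 * 0.984 = 5695
40–49: 16445 * 0.947 = 15573
50+: 17425 * 0.949 + 14892 * 0.383 = 16536 + 5704 = 22240
Net migration: 30–39 − 480 → 5215
End of period: [9034, 8539, 20585, 5215, 15573, 22240]
Period 3.
Births: 20585 * 0.194 = 3993  |  15573 * 0.454 = 7070 ⇒ total 11063
10–19: 9034 * 0.967 = 8736
20–29: 8539 * 0.981 = 8377
30–39: 20585 * 0.984 = 20256
40–49: 5215 * 0.947 = 4939
50+: 15573 * 0.949 + 22240 * 0.383 = 14779 + 8518 = 23297
Net migration: 30–39 − 480 → 19776
End of period: [11063, 8736, 8377, 19776, 4939, 23297]
Period 4.
Births: 8377 * 0.194 = 1625  |  4939 * 0.454 = 2242 ⇒ total 3867
10–19: 11063 * 0.967 = 10698
20–29: 8736 * 0.981 = 8570
30–39: 8377 * 0.984 = 8243
40–49: 19776 * 0.947 = 18728
50+: 4939 * 0.949 + 23297 * 0.383 = 4687 + 8923 = 13610
Net migration: 30–39 − 480 → 7763
End of period: [3867, 10698, 8570, 7763, 18728, 13610]
Total after period 4: 3867 + 10698 + 8570 + 7763 + 18728 + 13610 = 63236

63236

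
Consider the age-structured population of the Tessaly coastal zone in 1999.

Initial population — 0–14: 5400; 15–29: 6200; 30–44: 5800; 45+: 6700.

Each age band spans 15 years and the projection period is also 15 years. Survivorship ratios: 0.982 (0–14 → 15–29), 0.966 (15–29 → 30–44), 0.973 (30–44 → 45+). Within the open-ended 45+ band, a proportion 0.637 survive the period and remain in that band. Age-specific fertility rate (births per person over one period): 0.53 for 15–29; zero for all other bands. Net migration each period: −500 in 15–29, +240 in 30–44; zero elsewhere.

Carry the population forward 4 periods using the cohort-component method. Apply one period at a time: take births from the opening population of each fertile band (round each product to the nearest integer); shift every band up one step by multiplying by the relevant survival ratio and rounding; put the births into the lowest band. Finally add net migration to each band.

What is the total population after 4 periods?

— Period 1 —
Births: 6200 × 0.53 = 3286
15–29: 5400 × 0.982 = 5303
30–44: 6200 × 0.966 = 5989
45+: 5800 × 0.973 + 6700 × 0.637 = 5643 + 4268 = 9911
Net migration: 15–29 − 500 → 4803; 30–44 + 240 → 6229
Population now: 0–14=3286, 15–29=4803, 30–44=6229, 45+=9911
— Period 2 —
Births: 4803 × 0.53 = 2546
15–29: 3286 × 0.982 = 3227
30–44: 4803 × 0.966 = 4640
45+: 6229 × 0.973 + 9911 × 0.637 = 6061 + 6313 = 12374
Net migration: 15–29 − 500 → 2727; 30–44 + 240 → 4880
Population now: 0–14=2546, 15–29=2727, 30–44=4880, 45+=12374
— Period 3 —
Births: 2727 × 0.53 = 1445
15–29: 2546 × 0.982 = 2500
30–44: 2727 × 0.966 = 2634
45+: 4880 × 0.973 + 12374 × 0.637 = 4748 + 7882 = 12630
Net migration: 15–29 − 500 → 2000; 30–44 + 240 → 2874
Population now: 0–14=1445, 15–29=2000, 30–44=2874, 45+=12630
— Period 4 —
Births: 2000 × 0.53 = 1060
15–29: 1445 × 0.982 = 1419
30–44: 2000 × 0.966 = 1932
45+: 2874 × 0.973 + 12630 × 0.637 = 2796 + 8045 = 10841
Net migration: 15–29 − 500 → 919; 30–44 + 240 → 2172
Population now: 0–14=1060, 15–29=919, 30–44=2172, 45+=10841
Total after period 4: 1060 + 919 + 2172 + 10841 = 14992

14992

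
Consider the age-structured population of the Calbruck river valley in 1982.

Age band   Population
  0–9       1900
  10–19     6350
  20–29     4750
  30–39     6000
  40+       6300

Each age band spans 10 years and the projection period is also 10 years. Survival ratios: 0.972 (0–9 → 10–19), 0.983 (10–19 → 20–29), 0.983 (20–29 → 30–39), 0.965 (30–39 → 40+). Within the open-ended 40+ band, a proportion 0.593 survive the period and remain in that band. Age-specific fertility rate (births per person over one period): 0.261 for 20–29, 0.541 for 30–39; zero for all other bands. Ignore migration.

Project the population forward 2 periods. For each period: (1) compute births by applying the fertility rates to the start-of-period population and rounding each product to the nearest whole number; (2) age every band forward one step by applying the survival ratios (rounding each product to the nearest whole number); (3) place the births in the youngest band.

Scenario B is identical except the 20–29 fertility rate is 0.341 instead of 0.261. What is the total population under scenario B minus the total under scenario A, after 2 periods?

— Period 1 —
Births: 4750 × 0.261 = 1240 ; 6000 × 0.541 = 3246 — total 4486
10–19: 1900 × 0.972 = 1847
20–29: 6350 × 0.983 = 6242
30–39: 4750 × 0.983 = 4669
40+: 6000 × 0.965 + 6300 × 0.593 = 5790 + 3736 = 9526
Population now: 0–9=4486, 10–19=1847, 20–29=6242, 30–39=4669, 40+=9526
— Period 2 —
Births: 6242 × 0.261 = 1629 ; 4669 × 0.541 = 2526 — total 4155
10–19: 4486 × 0.972 = 4360
20–29: 1847 × 0.983 = 1816
30–39: 6242 × 0.983 = 6136
40+: 4669 × 0.965 + 9526 × 0.593 = 4506 + 5649 = 10155
Population now: 0–9=4155, 10–19=4360, 20–29=1816, 30–39=6136, 40+=10155
Scenario A total after 2 periods: 26622
Scenario B projection —
— Period 1 —
Births: 4750 × 0.341 = 1620 ; 6000 × 0.541 = 3246 — total 4866
10–19: 1900 × 0.972 = 1847
20–29: 6350 × 0.983 = 6242
30–39: 4750 × 0.983 = 4669
40+: 6000 × 0.965 + 6300 × 0.593 = 5790 + 3736 = 9526
Population now: 0–9=4866, 10–19=1847, 20–29=6242, 30–39=4669, 40+=9526
— Period 2 —
Births: 6242 × 0.341 = 2129 ; 4669 × 0.541 = 2526 — total 4655
10–19: 4866 × 0.972 = 4730
20–29: 1847 × 0.983 = 1816
30–39: 6242 × 0.983 = 6136
40+: 4669 × 0.965 + 9526 × 0.593 = 4506 + 5649 = 10155
Population now: 0–9=4655, 10–19=4730, 20–29=1816, 30–39=6136, 40+=10155
Scenario B total after 2 periods: 27492
Difference B − A = 27492 − 26622 = 870

870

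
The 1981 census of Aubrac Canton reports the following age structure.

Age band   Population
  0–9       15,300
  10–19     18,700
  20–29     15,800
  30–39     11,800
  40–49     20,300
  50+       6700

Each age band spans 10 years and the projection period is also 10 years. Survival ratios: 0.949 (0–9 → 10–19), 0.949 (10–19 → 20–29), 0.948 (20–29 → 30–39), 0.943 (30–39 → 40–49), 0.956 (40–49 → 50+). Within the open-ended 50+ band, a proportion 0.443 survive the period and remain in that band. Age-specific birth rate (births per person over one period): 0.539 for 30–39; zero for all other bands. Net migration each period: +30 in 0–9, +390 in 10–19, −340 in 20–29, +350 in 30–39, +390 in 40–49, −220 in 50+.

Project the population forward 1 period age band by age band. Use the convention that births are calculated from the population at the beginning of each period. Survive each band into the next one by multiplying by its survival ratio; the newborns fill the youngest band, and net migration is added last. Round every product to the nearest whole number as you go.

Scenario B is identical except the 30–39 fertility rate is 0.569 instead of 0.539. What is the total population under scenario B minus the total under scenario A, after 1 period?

354

After projecting period 1:
Births: 11800 × 0.539 = 6360
10–19: 15300 × 0.949 = 14520
20–29: 18700 × 0.949 = 17746
30–39: 15800 × 0.948 = 14978
40–49: 11800 × 0.943 = 11127
50+: 20300 × 0.956 + 6700 × 0.443 = 19407 + 2968 = 22375
Net migration: 0–9 + 30 → 6390; 10–19 + 390 → 14910; 20–29 − 340 → 17406; 30–39 + 350 → 15328; 40–49 + 390 → 11517; 50+ − 220 → 22155
Giving 6390 / 14910 / 17406 / 15328 / 11517 / 22155.
Scenario A total after 1 period: 87706
Scenario B projection —
After projecting period 1:
Births: 11800 × 0.569 = 6714
10–19: 15300 × 0.949 = 14520
20–29: 18700 × 0.949 = 17746
30–39: 15800 × 0.948 = 14978
40–49: 11800 × 0.943 = 11127
50+: 20300 × 0.956 + 6700 × 0.443 = 19407 + 2968 = 22375
Net migration: 0–9 + 30 → 6744; 10–19 + 390 → 14910; 20–29 − 340 → 17406; 30–39 + 350 → 15328; 40–49 + 390 → 11517; 50+ − 220 → 22155
Giving 6744 / 14910 / 17406 / 15328 / 11517 / 22155.
Scenario B total after 1 period: 88060
Difference B − A = 88060 − 87706 = 354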